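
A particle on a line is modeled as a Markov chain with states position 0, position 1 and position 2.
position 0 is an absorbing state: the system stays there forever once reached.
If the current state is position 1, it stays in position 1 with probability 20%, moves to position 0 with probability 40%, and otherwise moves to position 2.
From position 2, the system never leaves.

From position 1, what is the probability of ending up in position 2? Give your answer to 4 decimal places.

Let h(s) be the probability of absorption at position 2 starting from transient state s. Then h(position 2) = 1 and h(position 0) = 0. By first-step analysis:
h(position 1) = 0.4·0 + 0.2·h(position 1) + 0.4·1
Solving: h(position 1) = 0.5000.
Starting from position 1, the probability is 0.5000.

0.5000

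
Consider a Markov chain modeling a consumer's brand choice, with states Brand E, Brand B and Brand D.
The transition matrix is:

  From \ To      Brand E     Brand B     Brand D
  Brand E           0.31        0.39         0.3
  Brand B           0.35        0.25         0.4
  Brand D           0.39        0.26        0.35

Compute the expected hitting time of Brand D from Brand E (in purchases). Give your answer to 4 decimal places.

2.9921

Let t(s) be the expected number of purchases to first reach Brand D from state s, with t(Brand D) = 0. Conditioning on the first purchase:
t(Brand E) = 1 + 0.31·t(Brand E) + 0.39·t(Brand B)
t(Brand B) = 1 + 0.35·t(Brand E) + 0.25·t(Brand B)
Solving: t(Brand E) = 2.9921, t(Brand B) = 2.7297.
Expected purchases from Brand E to Brand D: 2.9921.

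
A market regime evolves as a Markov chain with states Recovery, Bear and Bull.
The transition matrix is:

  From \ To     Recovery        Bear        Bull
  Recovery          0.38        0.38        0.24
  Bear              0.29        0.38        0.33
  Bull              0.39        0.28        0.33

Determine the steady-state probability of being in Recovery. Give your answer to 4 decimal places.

Let the stationary distribution be π with π = πP and π_1 + π_2 + π_3 = 1.
π_1 = 0.38·π_1 + 0.29·π_2 + 0.39·π_3
π_2 = 0.38·π_1 + 0.38·π_2 + 0.28·π_3
Solving with the normalization constraint gives π = (0.3515, 0.3502, 0.2984).
So the stationary probability of Recovery is 0.3515.

0.3515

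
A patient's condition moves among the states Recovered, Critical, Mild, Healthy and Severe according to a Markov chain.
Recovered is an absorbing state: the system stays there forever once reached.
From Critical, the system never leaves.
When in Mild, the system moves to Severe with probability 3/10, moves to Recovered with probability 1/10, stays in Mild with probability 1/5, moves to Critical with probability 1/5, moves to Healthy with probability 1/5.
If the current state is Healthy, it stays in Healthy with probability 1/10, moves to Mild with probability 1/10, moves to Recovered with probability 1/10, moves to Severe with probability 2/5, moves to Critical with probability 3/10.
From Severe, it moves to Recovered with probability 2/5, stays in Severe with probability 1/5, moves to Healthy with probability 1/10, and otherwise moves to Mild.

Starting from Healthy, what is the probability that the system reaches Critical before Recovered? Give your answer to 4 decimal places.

Let h(s) be the probability of absorption at Critical starting from transient state s. Then h(Critical) = 1 and h(Recovered) = 0. By first-step analysis:
h(Mild) = 0.1·0 + 0.2·1 + 0.2·h(Mild) + 0.2·h(Healthy) + 0.3·h(Severe)
h(Healthy) = 0.1·0 + 0.3·1 + 0.1·h(Mild) + 0.1·h(Healthy) + 0.4·h(Severe)
h(Severe) = 0.4·0 + 0.3·h(Mild) + 0.1·h(Healthy) + 0.2·h(Severe)
Solving: h(Mild) = 0.4595, h(Healthy) = 0.4881, h(Severe) = 0.2333.
Starting from Healthy, the probability is 0.4881.

0.4881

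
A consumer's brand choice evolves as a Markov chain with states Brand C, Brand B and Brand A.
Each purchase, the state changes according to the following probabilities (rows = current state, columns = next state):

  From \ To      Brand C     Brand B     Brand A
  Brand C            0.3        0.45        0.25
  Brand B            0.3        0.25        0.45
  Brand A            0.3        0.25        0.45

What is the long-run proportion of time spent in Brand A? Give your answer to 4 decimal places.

0.3900

Let the stationary distribution be π with π = πP and π_1 + π_2 + π_3 = 1.
π_1 = 0.3·π_1 + 0.3·π_2 + 0.3·π_3
π_2 = 0.45·π_1 + 0.25·π_2 + 0.25·π_3
Solving with the normalization constraint gives π = (0.3000, 0.3100, 0.3900).
So the stationary probability of Brand A is 0.3900.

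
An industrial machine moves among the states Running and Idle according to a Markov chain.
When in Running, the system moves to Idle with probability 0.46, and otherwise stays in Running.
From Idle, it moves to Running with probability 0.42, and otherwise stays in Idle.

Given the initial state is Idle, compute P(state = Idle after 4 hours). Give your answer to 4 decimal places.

0.5228

Propagate the distribution vector 4 hours from Idle.
After 0 hours: (0.0000, 1.0000)
After 1 hour: (0.4200, 0.5800)
After 2 hours: (0.4704, 0.5296)
After 3 hours: (0.4764, 0.5236)
After 4 hours: (0.4772, 0.5228)
P(in Idle after 4 hours) = 0.5228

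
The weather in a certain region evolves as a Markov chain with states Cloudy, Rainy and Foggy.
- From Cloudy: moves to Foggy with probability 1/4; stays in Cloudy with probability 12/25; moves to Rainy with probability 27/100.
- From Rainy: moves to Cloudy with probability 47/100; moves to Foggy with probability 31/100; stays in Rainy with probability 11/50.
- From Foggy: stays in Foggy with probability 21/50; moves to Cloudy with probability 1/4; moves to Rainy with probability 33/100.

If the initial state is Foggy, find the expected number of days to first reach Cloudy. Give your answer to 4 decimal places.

3.1705

Let t(s) be the expected number of days to first reach Cloudy from state s, with t(Cloudy) = 0. Conditioning on the first day:
t(Rainy) = 1 + 0.22·t(Rainy) + 0.31·t(Foggy)
t(Foggy) = 1 + 0.33·t(Rainy) + 0.42·t(Foggy)
Solving: t(Rainy) = 2.5421, t(Foggy) = 3.1705.
Expected days from Foggy to Cloudy: 3.1705.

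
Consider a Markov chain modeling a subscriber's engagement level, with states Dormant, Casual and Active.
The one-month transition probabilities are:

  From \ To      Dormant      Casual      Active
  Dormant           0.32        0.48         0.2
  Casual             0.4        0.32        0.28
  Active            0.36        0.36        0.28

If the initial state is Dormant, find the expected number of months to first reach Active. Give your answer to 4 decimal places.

4.2899

Let t(s) be the expected number of months to first reach Active from state s, with t(Active) = 0. Conditioning on the first month:
t(Dormant) = 1 + 0.32·t(Dormant) + 0.48·t(Casual)
t(Casual) = 1 + 0.4·t(Dormant) + 0.32·t(Casual)
Solving: t(Dormant) = 4.2899, t(Casual) = 3.9941.
Expected months from Dormant to Active: 4.2899.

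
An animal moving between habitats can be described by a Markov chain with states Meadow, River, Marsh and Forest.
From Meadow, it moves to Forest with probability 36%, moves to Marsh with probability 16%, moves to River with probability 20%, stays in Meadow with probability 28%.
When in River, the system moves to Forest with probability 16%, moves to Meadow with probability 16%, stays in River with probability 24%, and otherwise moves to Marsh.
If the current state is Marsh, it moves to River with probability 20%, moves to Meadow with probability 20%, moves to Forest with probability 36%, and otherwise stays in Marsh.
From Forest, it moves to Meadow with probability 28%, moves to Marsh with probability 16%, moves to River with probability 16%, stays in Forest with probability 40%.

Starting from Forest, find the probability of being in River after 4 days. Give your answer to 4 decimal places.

0.1943

Propagate the distribution vector 4 days from Forest.
After 0 days: (0.0000, 0.0000, 0.0000, 1.0000)
After 1 day: (0.2800, 0.1600, 0.1600, 0.4000)
After 2 days: (0.2480, 0.1904, 0.2176, 0.3440)
After 3 days: (0.2397, 0.1939, 0.2307, 0.3357)
After 4 days: (0.2383, 0.1943, 0.2327, 0.3347)
P(in River after 4 days) = 0.1943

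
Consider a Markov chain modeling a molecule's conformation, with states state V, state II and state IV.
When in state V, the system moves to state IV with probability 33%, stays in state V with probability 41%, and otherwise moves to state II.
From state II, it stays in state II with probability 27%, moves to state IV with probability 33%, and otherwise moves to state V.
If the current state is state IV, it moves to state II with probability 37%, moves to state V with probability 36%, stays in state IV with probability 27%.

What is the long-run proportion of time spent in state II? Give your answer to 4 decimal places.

Let the stationary distribution be π with π = πP and π_1 + π_2 + π_3 = 1.
π_1 = 0.41·π_1 + 0.4·π_2 + 0.36·π_3
π_2 = 0.26·π_1 + 0.27·π_2 + 0.37·π_3
Solving with the normalization constraint gives π = (0.3915, 0.2972, 0.3113).
So the stationary probability of state II is 0.2972.

0.2972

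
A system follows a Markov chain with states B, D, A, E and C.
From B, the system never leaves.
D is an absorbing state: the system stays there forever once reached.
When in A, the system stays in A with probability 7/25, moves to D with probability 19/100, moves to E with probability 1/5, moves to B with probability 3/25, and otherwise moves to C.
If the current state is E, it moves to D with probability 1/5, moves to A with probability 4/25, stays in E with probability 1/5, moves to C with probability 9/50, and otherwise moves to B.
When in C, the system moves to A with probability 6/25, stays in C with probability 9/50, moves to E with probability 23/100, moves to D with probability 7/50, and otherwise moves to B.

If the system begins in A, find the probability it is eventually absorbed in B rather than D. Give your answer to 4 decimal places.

Let h(s) be the probability of absorption at B starting from transient state s. Then h(B) = 1 and h(D) = 0. By first-step analysis:
h(A) = 0.12·1 + 0.19·0 + 0.28·h(A) + 0.2·h(E) + 0.21·h(C)
h(E) = 0.26·1 + 0.2·0 + 0.16·h(A) + 0.2·h(E) + 0.18·h(C)
h(C) = 0.21·1 + 0.14·0 + 0.24·h(A) + 0.23·h(E) + 0.18·h(C)
Solving: h(A) = 0.4777, h(E) = 0.5440, h(C) = 0.5485.
Starting from A, the probability is 0.4777.

0.4777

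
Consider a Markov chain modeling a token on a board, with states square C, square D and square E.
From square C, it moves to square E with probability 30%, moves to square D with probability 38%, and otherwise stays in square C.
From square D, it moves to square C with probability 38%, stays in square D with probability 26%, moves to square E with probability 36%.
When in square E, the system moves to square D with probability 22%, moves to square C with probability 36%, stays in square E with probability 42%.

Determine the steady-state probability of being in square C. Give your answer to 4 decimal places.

Let the stationary distribution be π with π = πP and π_1 + π_2 + π_3 = 1.
π_1 = 0.32·π_1 + 0.38·π_2 + 0.36·π_3
π_2 = 0.38·π_1 + 0.26·π_2 + 0.22·π_3
Solving with the normalization constraint gives π = (0.3517, 0.2878, 0.3605).
So the stationary probability of square C is 0.3517.

0.3517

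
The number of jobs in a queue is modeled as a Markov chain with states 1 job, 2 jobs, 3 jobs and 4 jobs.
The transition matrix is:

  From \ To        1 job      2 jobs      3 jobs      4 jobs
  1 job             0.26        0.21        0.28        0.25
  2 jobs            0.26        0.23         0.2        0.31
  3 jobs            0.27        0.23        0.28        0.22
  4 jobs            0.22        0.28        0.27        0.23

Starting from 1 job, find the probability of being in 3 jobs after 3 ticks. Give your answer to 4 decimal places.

0.2585

Propagate the distribution vector 3 ticks from 1 job.
After 0 ticks: (1.0000, 0.0000, 0.0000, 0.0000)
After 1 tick: (0.2600, 0.2100, 0.2800, 0.2500)
After 2 ticks: (0.2528, 0.2373, 0.2607, 0.2492)
After 3 ticks: (0.2526, 0.2374, 0.2585, 0.2514)
P(in 3 jobs after 3 ticks) = 0.2585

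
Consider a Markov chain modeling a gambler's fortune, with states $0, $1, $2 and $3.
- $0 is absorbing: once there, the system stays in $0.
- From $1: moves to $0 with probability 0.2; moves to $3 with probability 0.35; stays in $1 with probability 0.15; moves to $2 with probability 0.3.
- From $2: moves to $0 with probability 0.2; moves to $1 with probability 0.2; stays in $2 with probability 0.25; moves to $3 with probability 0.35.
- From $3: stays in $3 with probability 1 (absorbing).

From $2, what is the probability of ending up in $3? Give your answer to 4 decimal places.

Let h(s) be the probability of absorption at $3 starting from transient state s. Then h($3) = 1 and h($0) = 0. By first-step analysis:
h($1) = 0.2·0 + 0.15·h($1) + 0.3·h($2) + 0.35·1
h($2) = 0.2·0 + 0.2·h($1) + 0.25·h($2) + 0.35·1
Solving: h($1) = 0.6364, h($2) = 0.6364.
Starting from $2, the probability is 0.6364.

0.6364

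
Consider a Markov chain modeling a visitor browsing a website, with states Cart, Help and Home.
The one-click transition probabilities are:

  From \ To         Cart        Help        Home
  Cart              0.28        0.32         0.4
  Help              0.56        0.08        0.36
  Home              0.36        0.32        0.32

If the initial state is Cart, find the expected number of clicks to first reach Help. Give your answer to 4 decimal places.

3.1250

Let t(s) be the expected number of clicks to first reach Help from state s, with t(Help) = 0. Conditioning on the first click:
t(Cart) = 1 + 0.28·t(Cart) + 0.4·t(Home)
t(Home) = 1 + 0.36·t(Cart) + 0.32·t(Home)
Solving: t(Cart) = 3.1250, t(Home) = 3.1250.
Expected clicks from Cart to Help: 3.1250.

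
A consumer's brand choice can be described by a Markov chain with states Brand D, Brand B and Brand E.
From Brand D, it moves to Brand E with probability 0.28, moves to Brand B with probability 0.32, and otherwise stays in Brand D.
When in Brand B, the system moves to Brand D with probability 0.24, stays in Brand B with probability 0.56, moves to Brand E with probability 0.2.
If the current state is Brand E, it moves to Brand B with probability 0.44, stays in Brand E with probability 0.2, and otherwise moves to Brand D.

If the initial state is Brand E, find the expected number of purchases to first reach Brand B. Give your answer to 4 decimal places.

2.5316

Let t(s) be the expected number of purchases to first reach Brand B from state s, with t(Brand B) = 0. Conditioning on the first purchase:
t(Brand D) = 1 + 0.4·t(Brand D) + 0.28·t(Brand E)
t(Brand E) = 1 + 0.36·t(Brand D) + 0.2·t(Brand E)
Solving: t(Brand D) = 2.8481, t(Brand E) = 2.5316.
Expected purchases from Brand E to Brand B: 2.5316.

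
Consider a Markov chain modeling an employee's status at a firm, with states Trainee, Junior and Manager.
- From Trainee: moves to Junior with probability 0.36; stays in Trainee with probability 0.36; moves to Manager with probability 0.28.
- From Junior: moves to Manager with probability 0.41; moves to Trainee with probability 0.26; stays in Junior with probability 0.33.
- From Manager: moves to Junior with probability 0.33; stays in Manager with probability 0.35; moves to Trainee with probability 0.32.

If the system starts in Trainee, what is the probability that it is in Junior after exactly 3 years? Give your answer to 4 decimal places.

0.3394

Propagate the distribution vector 3 years from Trainee.
After 0 years: (1.0000, 0.0000, 0.0000)
After 1 year: (0.3600, 0.3600, 0.2800)
After 2 years: (0.3128, 0.3408, 0.3464)
After 3 years: (0.3121, 0.3394, 0.3486)
P(in Junior after 3 years) = 0.3394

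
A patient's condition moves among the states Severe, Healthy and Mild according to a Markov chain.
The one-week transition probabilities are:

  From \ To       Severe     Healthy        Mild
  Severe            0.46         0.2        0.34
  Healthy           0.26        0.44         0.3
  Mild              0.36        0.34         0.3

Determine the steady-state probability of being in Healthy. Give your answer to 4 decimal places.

Let the stationary distribution be π with π = πP and π_1 + π_2 + π_3 = 1.
π_1 = 0.46·π_1 + 0.26·π_2 + 0.36·π_3
π_2 = 0.2·π_1 + 0.44·π_2 + 0.34·π_3
Solving with the normalization constraint gives π = (0.3643, 0.3211, 0.3146).
So the stationary probability of Healthy is 0.3211.

0.3211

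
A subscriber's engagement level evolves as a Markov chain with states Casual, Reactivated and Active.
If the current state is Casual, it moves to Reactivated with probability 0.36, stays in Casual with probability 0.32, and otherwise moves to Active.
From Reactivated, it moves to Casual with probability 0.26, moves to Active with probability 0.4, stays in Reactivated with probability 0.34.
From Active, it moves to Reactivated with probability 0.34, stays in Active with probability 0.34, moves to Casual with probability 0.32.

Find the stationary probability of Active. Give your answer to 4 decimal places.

Let the stationary distribution be π with π = πP and π_1 + π_2 + π_3 = 1.
π_1 = 0.32·π_1 + 0.26·π_2 + 0.32·π_3
π_2 = 0.36·π_1 + 0.34·π_2 + 0.34·π_3
Solving with the normalization constraint gives π = (0.2992, 0.3460, 0.3548).
So the stationary probability of Active is 0.3548.

0.3548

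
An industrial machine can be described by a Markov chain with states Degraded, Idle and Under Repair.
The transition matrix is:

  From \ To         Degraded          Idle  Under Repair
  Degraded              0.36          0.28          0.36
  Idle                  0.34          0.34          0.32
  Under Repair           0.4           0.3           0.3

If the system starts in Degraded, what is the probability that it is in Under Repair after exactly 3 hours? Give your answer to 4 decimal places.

0.3282

Propagate the distribution vector 3 hours from Degraded.
After 0 hours: (1.0000, 0.0000, 0.0000)
After 1 hour: (0.3600, 0.2800, 0.3600)
After 2 hours: (0.3688, 0.3040, 0.3272)
After 3 hours: (0.3670, 0.3048, 0.3282)
P(in Under Repair after 3 hours) = 0.3282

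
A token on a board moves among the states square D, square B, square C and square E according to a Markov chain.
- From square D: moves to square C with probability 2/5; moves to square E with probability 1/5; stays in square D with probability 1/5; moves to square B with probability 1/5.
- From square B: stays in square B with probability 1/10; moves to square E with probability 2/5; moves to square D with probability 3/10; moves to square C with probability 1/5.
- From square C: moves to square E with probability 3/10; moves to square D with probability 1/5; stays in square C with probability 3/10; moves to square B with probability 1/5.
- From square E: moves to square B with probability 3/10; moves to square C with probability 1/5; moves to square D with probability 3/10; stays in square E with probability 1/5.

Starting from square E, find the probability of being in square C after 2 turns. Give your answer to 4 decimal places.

Propagate the distribution vector 2 turns from square E.
After 0 turns: (0.0000, 0.0000, 0.0000, 1.0000)
After 1 turn: (0.3000, 0.3000, 0.2000, 0.2000)
After 2 turns: (0.2500, 0.1900, 0.2800, 0.2800)
P(in square C after 2 turns) = 0.2800

0.2800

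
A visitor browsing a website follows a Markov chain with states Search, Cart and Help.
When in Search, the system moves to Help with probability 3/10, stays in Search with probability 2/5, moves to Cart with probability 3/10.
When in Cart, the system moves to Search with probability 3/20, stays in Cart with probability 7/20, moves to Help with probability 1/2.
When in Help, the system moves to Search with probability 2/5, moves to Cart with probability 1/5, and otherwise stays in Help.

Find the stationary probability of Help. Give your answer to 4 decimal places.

Let the stationary distribution be π with π = πP and π_1 + π_2 + π_3 = 1.
π_1 = 0.4·π_1 + 0.15·π_2 + 0.4·π_3
π_2 = 0.3·π_1 + 0.35·π_2 + 0.2·π_3
Solving with the normalization constraint gives π = (0.3314, 0.2743, 0.3943).
So the stationary probability of Help is 0.3943.

0.3943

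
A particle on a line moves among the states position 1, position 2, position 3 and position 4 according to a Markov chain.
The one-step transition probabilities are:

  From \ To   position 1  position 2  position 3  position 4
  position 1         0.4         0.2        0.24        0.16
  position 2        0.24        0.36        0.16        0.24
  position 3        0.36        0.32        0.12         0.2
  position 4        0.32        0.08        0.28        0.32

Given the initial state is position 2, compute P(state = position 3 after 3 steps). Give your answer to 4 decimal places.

Propagate the distribution vector 3 steps from position 2.
After 0 steps: (0.0000, 1.0000, 0.0000, 0.0000)
After 1 step: (0.2400, 0.3600, 0.1600, 0.2400)
After 2 steps: (0.3168, 0.2480, 0.2016, 0.2336)
After 3 steps: (0.3336, 0.2358, 0.2053, 0.2253)
P(in position 3 after 3 steps) = 0.2053

0.2053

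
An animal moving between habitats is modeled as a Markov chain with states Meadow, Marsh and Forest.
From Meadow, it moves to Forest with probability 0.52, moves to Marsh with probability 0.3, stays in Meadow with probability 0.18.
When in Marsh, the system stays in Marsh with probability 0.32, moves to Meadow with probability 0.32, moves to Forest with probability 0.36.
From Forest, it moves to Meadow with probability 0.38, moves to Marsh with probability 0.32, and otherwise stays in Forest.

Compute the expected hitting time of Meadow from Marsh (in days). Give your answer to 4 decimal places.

Let t(s) be the expected number of days to first reach Meadow from state s, with t(Meadow) = 0. Conditioning on the first day:
t(Marsh) = 1 + 0.32·t(Marsh) + 0.36·t(Forest)
t(Forest) = 1 + 0.32·t(Marsh) + 0.3·t(Forest)
Solving: t(Marsh) = 2.9379, t(Forest) = 2.7716.
Expected days from Marsh to Meadow: 2.9379.

2.9379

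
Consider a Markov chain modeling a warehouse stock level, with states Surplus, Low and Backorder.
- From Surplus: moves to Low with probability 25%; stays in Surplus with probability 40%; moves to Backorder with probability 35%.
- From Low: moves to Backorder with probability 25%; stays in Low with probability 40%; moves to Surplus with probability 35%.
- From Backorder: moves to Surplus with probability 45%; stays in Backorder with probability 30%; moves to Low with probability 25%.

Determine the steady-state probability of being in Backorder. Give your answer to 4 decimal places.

0.3053

Let the stationary distribution be π with π = πP and π_1 + π_2 + π_3 = 1.
π_1 = 0.4·π_1 + 0.35·π_2 + 0.45·π_3
π_2 = 0.25·π_1 + 0.4·π_2 + 0.25·π_3
Solving with the normalization constraint gives π = (0.4006, 0.2941, 0.3053).
So the stationary probability of Backorder is 0.3053.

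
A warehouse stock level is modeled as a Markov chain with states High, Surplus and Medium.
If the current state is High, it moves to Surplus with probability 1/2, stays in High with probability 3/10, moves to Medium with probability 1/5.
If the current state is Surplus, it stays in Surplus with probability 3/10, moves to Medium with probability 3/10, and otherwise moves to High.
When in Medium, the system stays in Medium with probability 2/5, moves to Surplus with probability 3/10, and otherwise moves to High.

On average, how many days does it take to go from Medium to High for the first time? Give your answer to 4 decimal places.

3.0303

Let t(s) be the expected number of days to first reach High from state s, with t(High) = 0. Conditioning on the first day:
t(Surplus) = 1 + 0.3·t(Surplus) + 0.3·t(Medium)
t(Medium) = 1 + 0.3·t(Surplus) + 0.4·t(Medium)
Solving: t(Surplus) = 2.7273, t(Medium) = 3.0303.
Expected days from Medium to High: 3.0303.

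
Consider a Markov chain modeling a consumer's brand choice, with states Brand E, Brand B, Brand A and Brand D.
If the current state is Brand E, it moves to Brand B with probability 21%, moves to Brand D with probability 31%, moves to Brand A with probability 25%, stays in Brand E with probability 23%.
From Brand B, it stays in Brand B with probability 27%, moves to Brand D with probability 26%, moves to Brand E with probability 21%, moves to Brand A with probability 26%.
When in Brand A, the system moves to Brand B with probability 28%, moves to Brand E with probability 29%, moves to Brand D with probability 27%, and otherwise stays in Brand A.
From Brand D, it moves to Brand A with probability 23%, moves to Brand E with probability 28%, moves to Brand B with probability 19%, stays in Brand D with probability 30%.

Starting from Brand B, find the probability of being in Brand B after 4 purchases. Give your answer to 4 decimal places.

0.2342

Propagate the distribution vector 4 purchases from Brand B.
After 0 purchases: (0.0000, 1.0000, 0.0000, 0.0000)
After 1 purchase: (0.2100, 0.2700, 0.2600, 0.2600)
After 2 purchases: (0.2532, 0.2392, 0.2241, 0.2835)
After 3 purchases: (0.2528, 0.2344, 0.2266, 0.2862)
After 4 purchases: (0.2532, 0.2342, 0.2262, 0.2864)
P(in Brand B after 4 purchases) = 0.2342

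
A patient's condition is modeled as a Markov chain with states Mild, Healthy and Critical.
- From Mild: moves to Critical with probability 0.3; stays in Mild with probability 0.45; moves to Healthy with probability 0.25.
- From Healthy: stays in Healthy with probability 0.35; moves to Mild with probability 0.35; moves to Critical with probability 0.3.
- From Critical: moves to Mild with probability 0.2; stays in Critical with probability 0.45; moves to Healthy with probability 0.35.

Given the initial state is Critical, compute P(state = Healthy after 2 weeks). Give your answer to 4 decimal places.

Sum over the intermediate state after 1 week:
P = P(Critical→Mild)·P(Mild→Healthy) + P(Critical→Healthy)·P(Healthy→Healthy) + P(Critical→Critical)·P(Critical→Healthy)
  = 0.2×0.25 + 0.35×0.35 + 0.45×0.35
  = 0.0500 + 0.1225 + 0.1575 = 0.3300

0.3300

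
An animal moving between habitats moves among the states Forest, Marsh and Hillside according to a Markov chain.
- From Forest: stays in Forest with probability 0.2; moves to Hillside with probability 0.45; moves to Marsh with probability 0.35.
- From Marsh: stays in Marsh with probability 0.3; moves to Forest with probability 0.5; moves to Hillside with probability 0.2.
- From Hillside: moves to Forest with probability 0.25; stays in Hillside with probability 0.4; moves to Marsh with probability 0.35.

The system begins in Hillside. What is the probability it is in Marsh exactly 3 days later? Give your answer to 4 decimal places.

Propagate the distribution vector 3 days from Hillside.
After 0 days: (0.0000, 0.0000, 1.0000)
After 1 day: (0.2500, 0.3500, 0.4000)
After 2 days: (0.3250, 0.3325, 0.3425)
After 3 days: (0.3169, 0.3334, 0.3498)
P(in Marsh after 3 days) = 0.3334

0.3334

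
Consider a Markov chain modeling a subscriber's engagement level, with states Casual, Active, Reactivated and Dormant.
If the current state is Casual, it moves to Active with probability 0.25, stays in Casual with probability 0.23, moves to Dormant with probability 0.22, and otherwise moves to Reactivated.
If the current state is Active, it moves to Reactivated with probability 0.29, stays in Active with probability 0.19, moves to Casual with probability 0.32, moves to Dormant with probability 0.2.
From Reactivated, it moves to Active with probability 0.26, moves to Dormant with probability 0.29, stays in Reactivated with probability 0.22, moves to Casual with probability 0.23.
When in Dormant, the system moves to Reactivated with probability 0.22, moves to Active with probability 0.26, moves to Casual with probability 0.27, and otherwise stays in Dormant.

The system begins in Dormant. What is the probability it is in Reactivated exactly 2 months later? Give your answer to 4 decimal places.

0.2598

Propagate the distribution vector 2 months from Dormant.
After 0 months: (0.0000, 0.0000, 0.0000, 1.0000)
After 1 month: (0.2700, 0.2600, 0.2200, 0.2500)
After 2 months: (0.2634, 0.2391, 0.2598, 0.2377)
P(in Reactivated after 2 months) = 0.2598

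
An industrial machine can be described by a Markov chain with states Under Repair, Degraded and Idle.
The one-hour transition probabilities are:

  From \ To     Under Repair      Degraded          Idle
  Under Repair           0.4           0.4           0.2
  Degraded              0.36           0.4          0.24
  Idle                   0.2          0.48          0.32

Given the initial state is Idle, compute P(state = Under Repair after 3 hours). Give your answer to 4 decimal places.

0.3315

Propagate the distribution vector 3 hours from Idle.
After 0 hours: (0.0000, 0.0000, 1.0000)
After 1 hour: (0.2000, 0.4800, 0.3200)
After 2 hours: (0.3168, 0.4256, 0.2576)
After 3 hours: (0.3315, 0.4206, 0.2479)
P(in Under Repair after 3 hours) = 0.3315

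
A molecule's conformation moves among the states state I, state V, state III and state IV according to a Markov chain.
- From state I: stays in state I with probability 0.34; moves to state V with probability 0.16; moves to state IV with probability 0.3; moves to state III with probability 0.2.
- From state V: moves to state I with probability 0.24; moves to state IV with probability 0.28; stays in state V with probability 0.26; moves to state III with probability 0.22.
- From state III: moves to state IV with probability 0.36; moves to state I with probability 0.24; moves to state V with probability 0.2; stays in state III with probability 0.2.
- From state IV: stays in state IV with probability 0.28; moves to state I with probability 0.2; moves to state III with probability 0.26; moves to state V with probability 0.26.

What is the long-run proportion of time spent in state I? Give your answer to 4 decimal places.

0.2532

Let the stationary distribution be π with π = πP and π_1 + π_2 + π_3 + π_4 = 1.
π_1 = 0.34·π_1 + 0.24·π_2 + 0.24·π_3 + 0.2·π_4
π_2 = 0.16·π_1 + 0.26·π_2 + 0.2·π_3 + 0.26·π_4
π_3 = 0.2·π_1 + 0.22·π_2 + 0.2·π_3 + 0.26·π_4
Solving with the normalization constraint gives π = (0.2532, 0.2213, 0.2226, 0.3029).
So the stationary probability of state I is 0.2532.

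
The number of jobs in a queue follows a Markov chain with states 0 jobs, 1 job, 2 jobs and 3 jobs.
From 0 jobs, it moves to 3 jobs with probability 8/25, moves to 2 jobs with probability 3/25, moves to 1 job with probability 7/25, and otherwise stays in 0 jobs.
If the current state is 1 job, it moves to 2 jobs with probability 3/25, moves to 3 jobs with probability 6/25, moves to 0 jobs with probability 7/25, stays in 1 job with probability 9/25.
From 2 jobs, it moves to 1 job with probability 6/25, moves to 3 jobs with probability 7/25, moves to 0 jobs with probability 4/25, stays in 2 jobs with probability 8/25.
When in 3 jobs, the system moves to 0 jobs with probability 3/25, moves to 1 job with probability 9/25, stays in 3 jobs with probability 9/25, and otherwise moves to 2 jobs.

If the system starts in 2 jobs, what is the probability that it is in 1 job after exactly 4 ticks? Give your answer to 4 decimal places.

Propagate the distribution vector 4 ticks from 2 jobs.
After 0 ticks: (0.0000, 0.0000, 1.0000, 0.0000)
After 1 tick: (0.1600, 0.2400, 0.3200, 0.2800)
After 2 ticks: (0.1968, 0.3088, 0.1952, 0.2992)
After 3 ticks: (0.2087, 0.3208, 0.1710, 0.2995)
After 4 ticks: (0.2116, 0.3228, 0.1662, 0.2995)
P(in 1 job after 4 ticks) = 0.3228

0.3228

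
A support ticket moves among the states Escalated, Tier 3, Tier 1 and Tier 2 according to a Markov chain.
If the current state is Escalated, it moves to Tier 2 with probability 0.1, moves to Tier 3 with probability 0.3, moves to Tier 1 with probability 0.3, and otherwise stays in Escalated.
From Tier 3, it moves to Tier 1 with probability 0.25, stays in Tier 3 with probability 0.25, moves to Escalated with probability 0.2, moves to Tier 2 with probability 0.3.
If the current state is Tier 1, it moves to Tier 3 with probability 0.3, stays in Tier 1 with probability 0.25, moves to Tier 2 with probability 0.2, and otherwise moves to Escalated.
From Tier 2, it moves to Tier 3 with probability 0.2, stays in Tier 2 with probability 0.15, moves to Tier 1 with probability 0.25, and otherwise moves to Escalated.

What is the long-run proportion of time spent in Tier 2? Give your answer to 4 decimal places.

0.1894

Let the stationary distribution be π with π = πP and π_1 + π_2 + π_3 + π_4 = 1.
π_1 = 0.3·π_1 + 0.2·π_2 + 0.25·π_3 + 0.4·π_4
π_2 = 0.3·π_1 + 0.25·π_2 + 0.3·π_3 + 0.2·π_4
π_3 = 0.3·π_1 + 0.25·π_2 + 0.25·π_3 + 0.25·π_4
Solving with the normalization constraint gives π = (0.2790, 0.2677, 0.2639, 0.1894).
So the stationary probability of Tier 2 is 0.1894.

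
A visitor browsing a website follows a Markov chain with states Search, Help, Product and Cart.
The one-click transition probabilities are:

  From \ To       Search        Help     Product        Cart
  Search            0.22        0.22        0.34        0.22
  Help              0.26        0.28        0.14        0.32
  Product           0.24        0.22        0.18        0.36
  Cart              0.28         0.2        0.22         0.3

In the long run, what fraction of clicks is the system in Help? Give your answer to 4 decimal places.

Let the stationary distribution be π with π = πP and π_1 + π_2 + π_3 + π_4 = 1.
π_1 = 0.22·π_1 + 0.26·π_2 + 0.24·π_3 + 0.28·π_4
π_2 = 0.22·π_1 + 0.28·π_2 + 0.22·π_3 + 0.2·π_4
π_3 = 0.34·π_1 + 0.14·π_2 + 0.18·π_3 + 0.22·π_4
Solving with the normalization constraint gives π = (0.2514, 0.2277, 0.2230, 0.2978).
So the stationary probability of Help is 0.2277.

0.2277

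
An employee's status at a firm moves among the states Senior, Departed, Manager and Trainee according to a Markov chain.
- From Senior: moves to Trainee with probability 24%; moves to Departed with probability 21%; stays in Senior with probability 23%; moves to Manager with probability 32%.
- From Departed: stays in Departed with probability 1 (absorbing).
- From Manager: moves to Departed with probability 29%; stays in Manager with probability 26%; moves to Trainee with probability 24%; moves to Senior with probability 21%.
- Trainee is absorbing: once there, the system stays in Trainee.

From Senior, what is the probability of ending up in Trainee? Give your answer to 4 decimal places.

0.5062

Let h(s) be the probability of absorption at Trainee starting from transient state s. Then h(Trainee) = 1 and h(Departed) = 0. By first-step analysis:
h(Senior) = 0.23·h(Senior) + 0.21·0 + 0.32·h(Manager) + 0.24·1
h(Manager) = 0.21·h(Senior) + 0.29·0 + 0.26·h(Manager) + 0.24·1
Solving: h(Senior) = 0.5062, h(Manager) = 0.4680.
Starting from Senior, the probability is 0.5062.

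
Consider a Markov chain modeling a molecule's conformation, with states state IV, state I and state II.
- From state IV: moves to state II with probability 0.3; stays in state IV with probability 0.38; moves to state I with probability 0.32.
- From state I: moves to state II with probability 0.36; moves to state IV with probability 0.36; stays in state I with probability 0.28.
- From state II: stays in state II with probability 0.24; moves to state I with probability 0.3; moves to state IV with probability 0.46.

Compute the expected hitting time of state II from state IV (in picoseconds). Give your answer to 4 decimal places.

3.1401

Let t(s) be the expected number of picoseconds to first reach state II from state s, with t(state II) = 0. Conditioning on the first picosecond:
t(state IV) = 1 + 0.38·t(state IV) + 0.32·t(state I)
t(state I) = 1 + 0.36·t(state IV) + 0.28·t(state I)
Solving: t(state IV) = 3.1401, t(state I) = 2.9589.
Expected picoseconds from state IV to state II: 3.1401.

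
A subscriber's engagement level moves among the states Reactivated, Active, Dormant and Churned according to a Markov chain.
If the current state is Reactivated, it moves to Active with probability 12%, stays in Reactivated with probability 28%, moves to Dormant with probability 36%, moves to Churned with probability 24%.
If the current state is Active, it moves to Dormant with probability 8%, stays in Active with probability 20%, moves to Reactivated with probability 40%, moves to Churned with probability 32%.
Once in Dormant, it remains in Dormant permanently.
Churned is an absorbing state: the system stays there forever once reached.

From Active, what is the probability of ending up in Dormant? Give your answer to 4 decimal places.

0.3818

Let h(s) be the probability of absorption at Dormant starting from transient state s. Then h(Dormant) = 1 and h(Churned) = 0. By first-step analysis:
h(Reactivated) = 0.28·h(Reactivated) + 0.12·h(Active) + 0.36·1 + 0.24·0
h(Active) = 0.4·h(Reactivated) + 0.2·h(Active) + 0.08·1 + 0.32·0
Solving: h(Reactivated) = 0.5636, h(Active) = 0.3818.
Starting from Active, the probability is 0.3818.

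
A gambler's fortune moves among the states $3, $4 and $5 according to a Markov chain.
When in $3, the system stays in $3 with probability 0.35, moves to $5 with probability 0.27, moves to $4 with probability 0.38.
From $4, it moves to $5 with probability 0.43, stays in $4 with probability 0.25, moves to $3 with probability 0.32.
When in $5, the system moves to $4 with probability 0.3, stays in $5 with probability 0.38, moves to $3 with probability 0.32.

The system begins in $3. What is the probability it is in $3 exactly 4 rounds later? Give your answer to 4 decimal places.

Propagate the distribution vector 4 rounds from $3.
After 0 rounds: (1.0000, 0.0000, 0.0000)
After 1 round: (0.3500, 0.3800, 0.2700)
After 2 rounds: (0.3305, 0.3090, 0.3605)
After 3 rounds: (0.3299, 0.3110, 0.3591)
After 4 rounds: (0.3299, 0.3108, 0.3593)
P(in $3 after 4 rounds) = 0.3299

0.3299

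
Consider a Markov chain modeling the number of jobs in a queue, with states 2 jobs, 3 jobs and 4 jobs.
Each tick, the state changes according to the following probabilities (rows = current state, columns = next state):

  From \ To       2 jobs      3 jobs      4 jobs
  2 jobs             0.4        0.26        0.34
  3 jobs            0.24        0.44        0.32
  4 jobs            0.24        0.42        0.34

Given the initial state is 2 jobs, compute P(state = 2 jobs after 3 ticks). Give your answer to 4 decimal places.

Propagate the distribution vector 3 ticks from 2 jobs.
After 0 ticks: (1.0000, 0.0000, 0.0000)
After 1 tick: (0.4000, 0.2600, 0.3400)
After 2 ticks: (0.3040, 0.3612, 0.3348)
After 3 ticks: (0.2886, 0.3786, 0.3328)
P(in 2 jobs after 3 ticks) = 0.2886

0.2886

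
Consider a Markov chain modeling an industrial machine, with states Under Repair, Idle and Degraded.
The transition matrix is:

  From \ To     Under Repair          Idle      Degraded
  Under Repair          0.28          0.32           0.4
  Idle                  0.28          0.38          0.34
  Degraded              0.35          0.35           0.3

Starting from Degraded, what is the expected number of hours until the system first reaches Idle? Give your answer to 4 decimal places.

2.9396

Let t(s) be the expected number of hours to first reach Idle from state s, with t(Idle) = 0. Conditioning on the first hour:
t(Under Repair) = 1 + 0.28·t(Under Repair) + 0.4·t(Degraded)
t(Degraded) = 1 + 0.35·t(Under Repair) + 0.3·t(Degraded)
Solving: t(Under Repair) = 3.0220, t(Degraded) = 2.9396.
Expected hours from Degraded to Idle: 2.9396.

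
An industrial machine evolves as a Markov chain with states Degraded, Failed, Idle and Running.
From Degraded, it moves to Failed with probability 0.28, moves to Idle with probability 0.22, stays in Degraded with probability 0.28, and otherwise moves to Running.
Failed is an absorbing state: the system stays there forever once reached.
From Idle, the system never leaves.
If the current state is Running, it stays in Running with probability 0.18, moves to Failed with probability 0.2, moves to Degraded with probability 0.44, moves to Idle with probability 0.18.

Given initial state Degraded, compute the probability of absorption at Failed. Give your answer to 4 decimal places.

Let h(s) be the probability of absorption at Failed starting from transient state s. Then h(Failed) = 1 and h(Idle) = 0. By first-step analysis:
h(Degraded) = 0.28·h(Degraded) + 0.28·1 + 0.22·0 + 0.22·h(Running)
h(Running) = 0.44·h(Degraded) + 0.2·1 + 0.18·0 + 0.18·h(Running)
Solving: h(Degraded) = 0.5543, h(Running) = 0.5413.
Starting from Degraded, the probability is 0.5543.

0.5543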